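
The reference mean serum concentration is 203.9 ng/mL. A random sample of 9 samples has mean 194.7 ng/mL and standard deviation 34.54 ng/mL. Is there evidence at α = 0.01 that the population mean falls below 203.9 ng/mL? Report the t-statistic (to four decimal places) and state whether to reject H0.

t = -0.7991; fail to reject H0

H0: μ = 203.9; H1: μ < 203.9 (one-sample t-test, left-tailed).
t = (x̄ − μ₀)/(s/√n) = (194.7 − 203.9)/(34.54/√9) = -0.7991
df = n − 1 = 8
p-value = P(T ≤ -0.7991) ≈ 0.2237
Since p ≈ 0.2237 > α = 0.01, fail to reject H0; the data do not provide sufficient evidence against H0.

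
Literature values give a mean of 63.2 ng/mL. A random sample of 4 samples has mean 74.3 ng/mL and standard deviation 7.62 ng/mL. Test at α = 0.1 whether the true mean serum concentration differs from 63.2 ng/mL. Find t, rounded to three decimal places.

2.913

H0: μ = 63.2; H1: μ ≠ 63.2 (one-sample t-test, two-sided).
t = (x̄ − μ₀)/(s/√n) = (74.3 − 63.2)/(7.62/√4) = 2.913
df = n − 1 = 3
Two-sided p-value ≈ 0.062
Since p ≈ 0.062 < α = 0.1, reject H0; the evidence is statistically significant.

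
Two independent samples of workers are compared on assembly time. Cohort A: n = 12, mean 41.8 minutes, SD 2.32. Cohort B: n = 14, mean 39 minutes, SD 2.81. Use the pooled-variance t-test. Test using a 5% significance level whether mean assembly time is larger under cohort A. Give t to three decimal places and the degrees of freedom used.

t = 2.741, df = 24

Let group 1 = cohort A, group 2 = cohort B. H0: μ_1 = μ_2; H1: μ_1 > μ_2 (two-sample pooled-variance t-test, right-tailed).
s_p² = [(12−1)·2.32² + (14−1)·2.81²]/(12+14−2) = 6.74399
t = (41.8 − 39)/√[6.74399·(1/12 + 1/14)] = 2.741
df = n₁ + n₂ − 2 = 24
p-value = P(T ≥ 2.741) ≈ 0.0057
Since p ≈ 0.0057 < α = 0.05, reject H0; the data support H1.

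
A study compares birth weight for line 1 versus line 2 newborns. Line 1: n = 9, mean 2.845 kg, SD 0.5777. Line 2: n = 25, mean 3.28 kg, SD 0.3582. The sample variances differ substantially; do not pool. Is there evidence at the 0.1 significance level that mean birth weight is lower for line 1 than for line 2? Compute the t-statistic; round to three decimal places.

-2.117

Let group 1 = line 1, group 2 = line 2. H0: μ_1 = μ_2; H1: μ_1 < μ_2 (Welch's two-sample t-test, left-tailed).
t = (x̄_1 − x̄_2)/√(s_1²/n_1 + s_2²/n_2) = (2.845 − 3.28)/√(0.5777²/9 + 0.3582²/25) = -2.117
Welch–Satterthwaite df ≈ 10.30
p-value = P(T ≤ -2.117) ≈ 0.0298
Since p ≈ 0.0298 < α = 0.1, reject H0; the evidence is statistically significant.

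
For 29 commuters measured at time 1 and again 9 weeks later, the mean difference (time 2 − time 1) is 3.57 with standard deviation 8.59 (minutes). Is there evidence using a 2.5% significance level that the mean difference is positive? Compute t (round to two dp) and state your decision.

H0: μ_d = 0; H1: μ_d > 0 (paired t-test on the differences, right-tailed).
t = d̄/(s_d/√n) = 3.57/(8.59/√29) = 2.24
df = n − 1 = 28
p-value = P(T ≥ 2.24) ≈ 0.0167
Since p ≈ 0.0167 < α = 0.025, reject H0; the data support H1.

t = 2.24; reject H0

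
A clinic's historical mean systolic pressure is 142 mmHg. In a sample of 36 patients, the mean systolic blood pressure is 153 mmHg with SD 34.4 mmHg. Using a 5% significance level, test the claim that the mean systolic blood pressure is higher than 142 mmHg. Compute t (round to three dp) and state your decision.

t = 1.919; reject H0

H0: μ = 142; H1: μ > 142 (one-sample t-test, right-tailed).
t = (x̄ − μ₀)/(s/√n) = (153 − 142)/(34.4/√36) = 1.919
df = n − 1 = 35
p-value = P(T ≥ 1.919) ≈ 0.032
Since p ≈ 0.032 < α = 0.05, reject H0; the evidence is statistically significant.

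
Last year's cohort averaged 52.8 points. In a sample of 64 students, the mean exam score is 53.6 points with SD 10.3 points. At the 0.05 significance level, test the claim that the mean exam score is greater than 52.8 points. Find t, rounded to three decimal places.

H0: μ = 52.8; H1: μ > 52.8 (one-sample t-test, right-tailed).
t = (x̄ − μ₀)/(s/√n) = (53.6 − 52.8)/(10.3/√64) = 0.621
df = n − 1 = 63
p-value = P(T ≥ 0.621) ≈ 0.268
Since p ≈ 0.268 > α = 0.05, fail to reject H0; the data do not provide sufficient evidence against H0.

0.621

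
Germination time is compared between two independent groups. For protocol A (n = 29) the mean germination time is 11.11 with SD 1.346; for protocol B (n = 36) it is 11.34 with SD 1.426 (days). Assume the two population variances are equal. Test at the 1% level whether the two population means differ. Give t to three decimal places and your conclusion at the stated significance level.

Let group 1 = protocol A, group 2 = protocol B. H0: μ_1 = μ_2; H1: μ_1 ≠ μ_2 (two-sample pooled-variance t-test, two-sided).
s_p² = [(29−1)·1.346² + (36−1)·1.426²]/(29+36−2) = 1.93492
t = (11.11 − 11.34)/√[1.93492·(1/29 + 1/36)] = -0.663
df = n₁ + n₂ − 2 = 63
Two-sided p-value ≈ 0.5100
Since p ≈ 0.5100 > α = 0.01, fail to reject H0; the evidence is not statistically significant.

t = -0.663; fail to reject H0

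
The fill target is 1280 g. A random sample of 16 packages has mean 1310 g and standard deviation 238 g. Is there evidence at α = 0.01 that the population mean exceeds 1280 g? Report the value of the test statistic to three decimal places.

0.504

H0: μ = 1280; H1: μ > 1280 (one-sample t-test, right-tailed).
t = (x̄ − μ₀)/(s/√n) = (1310 − 1280)/(238/√16) = 0.504
df = n − 1 = 15
p-value = P(T ≥ 0.504) ≈ 0.311
Since p ≈ 0.311 > α = 0.01, fail to reject H0; the data do not provide sufficient evidence against H0.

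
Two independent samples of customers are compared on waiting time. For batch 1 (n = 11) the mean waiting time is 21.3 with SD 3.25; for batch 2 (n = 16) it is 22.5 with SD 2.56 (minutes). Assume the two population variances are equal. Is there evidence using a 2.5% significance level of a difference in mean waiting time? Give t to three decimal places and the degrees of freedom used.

Let group 1 = batch 1, group 2 = batch 2. H0: μ_1 = μ_2; H1: μ_1 ≠ μ_2 (two-sample pooled-variance t-test, two-sided).
s_p² = [(11−1)·3.25² + (16−1)·2.56²]/(11+16−2) = 8.15716
t = (21.3 − 22.5)/√[8.15716·(1/11 + 1/16)] = -1.073
df = n₁ + n₂ − 2 = 25
Two-sided p-value ≈ 0.294
Since p ≈ 0.294 > α = 0.025, fail to reject H0; the data do not provide sufficient evidence against H0.

t = -1.073, df = 25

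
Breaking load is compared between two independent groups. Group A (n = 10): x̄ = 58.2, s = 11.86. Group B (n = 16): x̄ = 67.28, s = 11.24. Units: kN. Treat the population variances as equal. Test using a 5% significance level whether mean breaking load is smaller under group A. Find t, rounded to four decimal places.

Let group 1 = group A, group 2 = group B. H0: μ_1 = μ_2; H1: μ_1 < μ_2 (two-sample pooled-variance t-test, left-tailed).
s_p² = [(10−1)·11.86² + (16−1)·11.24²]/(10+16−2) = 131.708
t = (58.2 − 67.28)/√[131.708·(1/10 + 1/16)] = -1.9627
df = n₁ + n₂ − 2 = 24
p-value = P(T ≤ -1.9627) ≈ 0.0307
Since p ≈ 0.0307 < α = 0.05, reject H0; the data support H1.

-1.9627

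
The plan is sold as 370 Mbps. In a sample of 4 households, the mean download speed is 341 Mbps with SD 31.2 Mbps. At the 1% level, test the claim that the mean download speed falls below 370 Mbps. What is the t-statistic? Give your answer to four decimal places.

H0: μ = 370; H1: μ < 370 (one-sample t-test, left-tailed).
t = (x̄ − μ₀)/(s/√n) = (341 − 370)/(31.2/√4) = -1.8590
df = n − 1 = 3
p-value = P(T ≤ -1.8590) ≈ 0.0800
Since p ≈ 0.0800 > α = 0.01, fail to reject H0; the evidence is not statistically significant.

-1.8590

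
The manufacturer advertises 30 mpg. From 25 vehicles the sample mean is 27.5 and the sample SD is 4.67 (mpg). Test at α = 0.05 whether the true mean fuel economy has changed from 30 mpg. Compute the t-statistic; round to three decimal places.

-2.677

H0: μ = 30; H1: μ ≠ 30 (one-sample t-test, two-sided).
t = (x̄ − μ₀)/(s/√n) = (27.5 − 30)/(4.67/√25) = -2.677
df = n − 1 = 24
Two-sided p-value ≈ 0.0132
Since p ≈ 0.0132 < α = 0.05, reject H0; the evidence is statistically significant.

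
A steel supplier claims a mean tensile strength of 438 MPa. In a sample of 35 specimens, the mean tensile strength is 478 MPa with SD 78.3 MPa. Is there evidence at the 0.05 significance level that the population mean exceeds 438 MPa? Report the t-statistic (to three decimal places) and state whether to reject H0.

H0: μ = 438; H1: μ > 438 (one-sample t-test, right-tailed).
t = (x̄ − μ₀)/(s/√n) = (478 − 438)/(78.3/√35) = 3.022
df = n − 1 = 34
p-value = P(T ≥ 3.022) ≈ 0.0024
Since p ≈ 0.0024 < α = 0.05, reject H0; the data support H1.

t = 3.022; reject H0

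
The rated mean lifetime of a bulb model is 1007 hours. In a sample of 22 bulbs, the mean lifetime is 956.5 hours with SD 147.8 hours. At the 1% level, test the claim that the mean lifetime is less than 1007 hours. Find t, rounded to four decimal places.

-1.6026

H0: μ = 1007; H1: μ < 1007 (one-sample t-test, left-tailed).
t = (x̄ − μ₀)/(s/√n) = (956.5 − 1007)/(147.8/√22) = -1.6026
df = n − 1 = 21
p-value = P(T ≤ -1.6026) ≈ 0.0620
Since p ≈ 0.0620 > α = 0.01, fail to reject H0; the data do not provide sufficient evidence against H0.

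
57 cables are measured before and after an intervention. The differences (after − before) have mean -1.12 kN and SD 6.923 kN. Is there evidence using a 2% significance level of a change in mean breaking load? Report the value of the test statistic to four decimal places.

H0: μ_d = 0; H1: μ_d ≠ 0 (paired t-test on the differences, two-sided).
t = d̄/(s_d/√n) = -1.12/(6.923/√57) = -1.2214
df = n − 1 = 56
Two-sided p-value ≈ 0.2270
Since p ≈ 0.2270 > α = 0.02, fail to reject H0; the data do not provide sufficient evidence against H0.

-1.2214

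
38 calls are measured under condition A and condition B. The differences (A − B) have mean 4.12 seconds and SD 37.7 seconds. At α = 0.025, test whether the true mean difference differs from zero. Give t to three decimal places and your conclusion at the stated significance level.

t = 0.674; fail to reject H0

H0: μ_d = 0; H1: μ_d ≠ 0 (paired t-test on the differences, two-sided).
t = d̄/(s_d/√n) = 4.12/(37.7/√38) = 0.674
df = n − 1 = 37
Two-sided p-value ≈ 0.505
Since p ≈ 0.505 > α = 0.025, fail to reject H0; the data do not provide sufficient evidence against H0.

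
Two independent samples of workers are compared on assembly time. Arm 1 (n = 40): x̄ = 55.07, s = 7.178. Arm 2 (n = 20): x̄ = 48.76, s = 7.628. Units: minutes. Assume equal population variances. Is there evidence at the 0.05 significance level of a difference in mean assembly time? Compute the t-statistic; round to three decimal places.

Let group 1 = arm 1, group 2 = arm 2. H0: μ_1 = μ_2; H1: μ_1 ≠ μ_2 (two-sample pooled-variance t-test, two-sided).
s_p² = [(40−1)·7.178² + (20−1)·7.628²]/(40+20−2) = 53.7063
t = (55.07 − 48.76)/√[53.7063·(1/40 + 1/20)] = 3.144
df = n₁ + n₂ − 2 = 58
Two-sided p-value ≈ 0.0026
Since p ≈ 0.0026 < α = 0.05, reject H0; the data support H1.

3.144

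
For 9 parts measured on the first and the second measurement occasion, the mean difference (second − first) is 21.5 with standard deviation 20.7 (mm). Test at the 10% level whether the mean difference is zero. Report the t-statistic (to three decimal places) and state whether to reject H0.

t = 3.116; reject H0

H0: μ_d = 0; H1: μ_d ≠ 0 (paired t-test on the differences, two-sided).
t = d̄/(s_d/√n) = 21.5/(20.7/√9) = 3.116
df = n − 1 = 8
Two-sided p-value ≈ 0.014
Since p ≈ 0.014 < α = 0.1, reject H0; the data support H1.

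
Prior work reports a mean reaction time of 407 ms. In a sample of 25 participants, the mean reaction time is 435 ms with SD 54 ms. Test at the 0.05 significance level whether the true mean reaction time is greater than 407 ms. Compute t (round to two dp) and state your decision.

H0: μ = 407; H1: μ > 407 (one-sample t-test, right-tailed).
t = (x̄ − μ₀)/(s/√n) = (435 − 407)/(54/√25) = 2.59
df = n − 1 = 24
p-value = P(T ≥ 2.59) ≈ 0.0080
Since p ≈ 0.0080 < α = 0.05, reject H0; the evidence is statistically significant.

t = 2.59; reject H0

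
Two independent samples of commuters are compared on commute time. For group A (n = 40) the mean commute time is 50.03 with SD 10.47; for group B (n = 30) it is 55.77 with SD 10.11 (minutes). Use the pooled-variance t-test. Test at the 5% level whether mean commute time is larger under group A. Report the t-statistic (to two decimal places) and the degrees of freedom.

Let group 1 = group A, group 2 = group B. H0: μ_1 = μ_2; H1: μ_1 > μ_2 (two-sample pooled-variance t-test, right-tailed).
s_p² = [(40−1)·10.47² + (30−1)·10.11²]/(40+30−2) = 106.461
t = (50.03 − 55.77)/√[106.461·(1/40 + 1/30)] = -2.30
df = n₁ + n₂ − 2 = 68
p-value = P(T ≥ -2.30) ≈ 0.9878
Since p ≈ 0.9878 > α = 0.05, fail to reject H0; the evidence is not statistically significant.

t = -2.30, df = 68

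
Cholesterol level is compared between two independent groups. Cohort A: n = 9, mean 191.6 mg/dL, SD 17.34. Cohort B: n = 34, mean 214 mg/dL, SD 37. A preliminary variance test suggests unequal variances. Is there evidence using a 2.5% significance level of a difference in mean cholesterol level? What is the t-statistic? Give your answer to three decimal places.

Let group 1 = cohort A, group 2 = cohort B. H0: μ_1 = μ_2; H1: μ_1 ≠ μ_2 (Welch's two-sample t-test, two-sided).
t = (x̄_1 − x̄_2)/√(s_1²/n_1 + s_2²/n_2) = (191.6 − 214)/√(17.34²/9 + 37²/34) = -2.610
Welch–Satterthwaite df ≈ 28.77
Two-sided p-value ≈ 0.014
Since p ≈ 0.014 < α = 0.025, reject H0; the evidence is statistically significant.

-2.610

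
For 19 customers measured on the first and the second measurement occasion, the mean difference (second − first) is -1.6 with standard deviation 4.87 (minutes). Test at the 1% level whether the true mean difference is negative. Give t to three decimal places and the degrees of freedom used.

t = -1.432, df = 18

H0: μ_d = 0; H1: μ_d < 0 (paired t-test on the differences, left-tailed).
t = d̄/(s_d/√n) = -1.6/(4.87/√19) = -1.432
df = n − 1 = 18
p-value = P(T ≤ -1.432) ≈ 0.0846
Since p ≈ 0.0846 > α = 0.01, fail to reject H0; the evidence is not statistically significant.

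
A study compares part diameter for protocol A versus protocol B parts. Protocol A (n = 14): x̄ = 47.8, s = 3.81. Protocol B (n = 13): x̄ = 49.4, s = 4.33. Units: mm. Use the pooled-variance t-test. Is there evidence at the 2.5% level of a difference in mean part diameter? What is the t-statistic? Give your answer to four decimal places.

-1.0212

Let group 1 = protocol A, group 2 = protocol B. H0: μ_1 = μ_2; H1: μ_1 ≠ μ_2 (two-sample pooled-variance t-test, two-sided).
s_p² = [(14−1)·3.81² + (13−1)·4.33²]/(14+13−2) = 16.5478
t = (47.8 − 49.4)/√[16.5478·(1/14 + 1/13)] = -1.0212
df = n₁ + n₂ − 2 = 25
Two-sided p-value ≈ 0.3169
Since p ≈ 0.3169 > α = 0.025, fail to reject H0; the evidence is not statistically significant.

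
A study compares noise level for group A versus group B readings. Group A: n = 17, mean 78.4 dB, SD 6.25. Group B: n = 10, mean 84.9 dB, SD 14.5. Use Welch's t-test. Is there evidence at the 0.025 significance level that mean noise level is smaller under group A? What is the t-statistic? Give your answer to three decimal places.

-1.346

Let group 1 = group A, group 2 = group B. H0: μ_1 = μ_2; H1: μ_1 < μ_2 (Welch's two-sample t-test, left-tailed).
t = (x̄_1 − x̄_2)/√(s_1²/n_1 + s_2²/n_2) = (78.4 − 84.9)/√(6.25²/17 + 14.5²/10) = -1.346
Welch–Satterthwaite df ≈ 11.00
p-value = P(T ≤ -1.346) ≈ 0.103
Since p ≈ 0.103 > α = 0.025, fail to reject H0; the data do not provide sufficient evidence against H0.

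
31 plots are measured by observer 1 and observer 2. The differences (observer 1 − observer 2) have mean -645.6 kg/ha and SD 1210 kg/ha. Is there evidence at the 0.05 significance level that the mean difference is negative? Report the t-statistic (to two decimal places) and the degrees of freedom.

H0: μ_d = 0; H1: μ_d < 0 (paired t-test on the differences, left-tailed).
t = d̄/(s_d/√n) = -645.6/(1210/√31) = -2.97
df = n − 1 = 30
p-value = P(T ≤ -2.97) ≈ 0.003
Since p ≈ 0.003 < α = 0.05, reject H0; the evidence is statistically significant.

t = -2.97, df = 30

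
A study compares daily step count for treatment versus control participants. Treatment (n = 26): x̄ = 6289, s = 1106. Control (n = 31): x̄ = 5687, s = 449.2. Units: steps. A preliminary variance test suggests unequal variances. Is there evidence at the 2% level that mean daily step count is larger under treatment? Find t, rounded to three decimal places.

Let group 1 = treatment, group 2 = control. H0: μ_1 = μ_2; H1: μ_1 > μ_2 (Welch's two-sample t-test, right-tailed).
t = (x̄_1 − x̄_2)/√(s_1²/n_1 + s_2²/n_2) = (6289 − 5687)/√(1106²/26 + 449.2²/31) = 2.601
Welch–Satterthwaite df ≈ 31.89
p-value = P(T ≥ 2.601) ≈ 0.0070
Since p ≈ 0.0070 < α = 0.02, reject H0; the data support H1.

2.601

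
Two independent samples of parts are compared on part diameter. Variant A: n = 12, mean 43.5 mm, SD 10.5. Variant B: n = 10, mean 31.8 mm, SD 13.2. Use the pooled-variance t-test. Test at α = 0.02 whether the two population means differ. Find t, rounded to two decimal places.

Let group 1 = variant A, group 2 = variant B. H0: μ_1 = μ_2; H1: μ_1 ≠ μ_2 (two-sample pooled-variance t-test, two-sided).
s_p² = [(12−1)·10.5² + (10−1)·13.2²]/(12+10−2) = 139.046
t = (43.5 − 31.8)/√[139.046·(1/12 + 1/10)] = 2.32
df = n₁ + n₂ − 2 = 20
Two-sided p-value ≈ 0.031
Since p ≈ 0.031 > α = 0.02, fail to reject H0; the data do not provide sufficient evidence against H0.

2.32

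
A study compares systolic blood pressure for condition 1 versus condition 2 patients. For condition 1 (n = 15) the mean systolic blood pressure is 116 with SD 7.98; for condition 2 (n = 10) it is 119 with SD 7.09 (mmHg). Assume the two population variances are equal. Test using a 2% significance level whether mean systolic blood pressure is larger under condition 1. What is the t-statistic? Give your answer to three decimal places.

-0.961

Let group 1 = condition 1, group 2 = condition 2. H0: μ_1 = μ_2; H1: μ_1 > μ_2 (two-sample pooled-variance t-test, right-tailed).
s_p² = [(15−1)·7.98² + (10−1)·7.09²]/(15+10−2) = 58.4321
t = (116 − 119)/√[58.4321·(1/15 + 1/10)] = -0.961
df = n₁ + n₂ − 2 = 23
p-value = P(T ≥ -0.961) ≈ 0.8268
Since p ≈ 0.8268 > α = 0.02, fail to reject H0; the evidence is not statistically significant.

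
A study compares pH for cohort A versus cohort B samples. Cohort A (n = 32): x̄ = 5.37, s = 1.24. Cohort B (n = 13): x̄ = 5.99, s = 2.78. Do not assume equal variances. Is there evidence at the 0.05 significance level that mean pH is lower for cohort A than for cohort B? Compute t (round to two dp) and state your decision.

t = -0.77; fail to reject H0

Let group 1 = cohort A, group 2 = cohort B. H0: μ_1 = μ_2; H1: μ_1 < μ_2 (Welch's two-sample t-test, left-tailed).
t = (x̄_1 − x̄_2)/√(s_1²/n_1 + s_2²/n_2) = (5.37 − 5.99)/√(1.24²/32 + 2.78²/13) = -0.77
Welch–Satterthwaite df ≈ 13.98
p-value = P(T ≤ -0.77) ≈ 0.226
Since p ≈ 0.226 > α = 0.05, fail to reject H0; the data do not provide sufficient evidence against H0.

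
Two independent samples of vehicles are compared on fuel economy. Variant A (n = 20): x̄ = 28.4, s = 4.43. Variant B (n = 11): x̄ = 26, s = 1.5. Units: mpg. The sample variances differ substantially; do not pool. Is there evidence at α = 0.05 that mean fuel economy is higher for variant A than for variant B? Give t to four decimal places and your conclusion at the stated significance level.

Let group 1 = variant A, group 2 = variant B. H0: μ_1 = μ_2; H1: μ_1 > μ_2 (Welch's two-sample t-test, right-tailed).
t = (x̄_1 − x̄_2)/√(s_1²/n_1 + s_2²/n_2) = (28.4 − 26)/√(4.43²/20 + 1.5²/11) = 2.2040
Welch–Satterthwaite df ≈ 25.63
p-value = P(T ≥ 2.2040) ≈ 0.018
Since p ≈ 0.018 < α = 0.05, reject H0; the data support H1.

t = 2.2040; reject H0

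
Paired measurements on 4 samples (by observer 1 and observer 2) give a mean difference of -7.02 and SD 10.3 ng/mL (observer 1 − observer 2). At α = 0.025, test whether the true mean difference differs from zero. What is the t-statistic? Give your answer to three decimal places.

H0: μ_d = 0; H1: μ_d ≠ 0 (paired t-test on the differences, two-sided).
t = d̄/(s_d/√n) = -7.02/(10.3/√4) = -1.363
df = n − 1 = 3
Two-sided p-value ≈ 0.2661
Since p ≈ 0.2661 > α = 0.025, fail to reject H0; the data do not provide sufficient evidence against H0.

-1.363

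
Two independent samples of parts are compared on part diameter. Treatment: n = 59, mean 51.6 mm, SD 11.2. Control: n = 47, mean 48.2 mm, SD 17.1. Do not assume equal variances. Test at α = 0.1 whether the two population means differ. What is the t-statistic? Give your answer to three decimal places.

Let group 1 = treatment, group 2 = control. H0: μ_1 = μ_2; H1: μ_1 ≠ μ_2 (Welch's two-sample t-test, two-sided).
t = (x̄_1 − x̄_2)/√(s_1²/n_1 + s_2²/n_2) = (51.6 − 48.2)/√(11.2²/59 + 17.1²/47) = 1.177
Welch–Satterthwaite df ≈ 75.79
Two-sided p-value ≈ 0.243
Since p ≈ 0.243 > α = 0.1, fail to reject H0; the evidence is not statistically significant.

1.177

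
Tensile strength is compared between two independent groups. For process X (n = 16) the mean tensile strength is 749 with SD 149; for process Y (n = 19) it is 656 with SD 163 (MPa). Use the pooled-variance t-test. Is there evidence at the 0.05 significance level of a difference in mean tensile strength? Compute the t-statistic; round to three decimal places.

1.748

Let group 1 = process X, group 2 = process Y. H0: μ_1 = μ_2; H1: μ_1 ≠ μ_2 (two-sample pooled-variance t-test, two-sided).
s_p² = [(16−1)·149² + (19−1)·163²]/(16+19−2) = 24583.5
t = (749 − 656)/√[24583.5·(1/16 + 1/19)] = 1.748
df = n₁ + n₂ − 2 = 33
Two-sided p-value ≈ 0.0897
Since p ≈ 0.0897 > α = 0.05, fail to reject H0; the evidence is not statistically significant.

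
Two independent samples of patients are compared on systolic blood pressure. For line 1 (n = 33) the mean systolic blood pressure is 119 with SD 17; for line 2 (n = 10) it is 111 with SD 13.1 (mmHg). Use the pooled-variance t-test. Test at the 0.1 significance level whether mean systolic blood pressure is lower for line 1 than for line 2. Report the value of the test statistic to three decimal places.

1.366

Let group 1 = line 1, group 2 = line 2. H0: μ_1 = μ_2; H1: μ_1 < μ_2 (two-sample pooled-variance t-test, left-tailed).
s_p² = [(33−1)·17² + (10−1)·13.1²]/(33+10−2) = 263.231
t = (119 − 111)/√[263.231·(1/33 + 1/10)] = 1.366
df = n₁ + n₂ − 2 = 41
p-value = P(T ≤ 1.366) ≈ 0.9103
Since p ≈ 0.9103 > α = 0.1, fail to reject H0; the data do not provide sufficient evidence against H0.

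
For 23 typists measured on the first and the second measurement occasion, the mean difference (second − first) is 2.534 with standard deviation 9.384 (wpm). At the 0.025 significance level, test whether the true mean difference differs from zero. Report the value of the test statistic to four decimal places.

1.2950

H0: μ_d = 0; H1: μ_d ≠ 0 (paired t-test on the differences, two-sided).
t = d̄/(s_d/√n) = 2.534/(9.384/√23) = 1.2950
df = n − 1 = 22
Two-sided p-value ≈ 0.2087
Since p ≈ 0.2087 > α = 0.025, fail to reject H0; the data do not provide sufficient evidence against H0.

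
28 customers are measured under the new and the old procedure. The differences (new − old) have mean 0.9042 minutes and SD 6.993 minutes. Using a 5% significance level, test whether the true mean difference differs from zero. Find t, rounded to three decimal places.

H0: μ_d = 0; H1: μ_d ≠ 0 (paired t-test on the differences, two-sided).
t = d̄/(s_d/√n) = 0.9042/(6.993/√28) = 0.684
df = n − 1 = 27
Two-sided p-value ≈ 0.500
Since p ≈ 0.500 > α = 0.05, fail to reject H0; the data do not provide sufficient evidence against H0.

0.684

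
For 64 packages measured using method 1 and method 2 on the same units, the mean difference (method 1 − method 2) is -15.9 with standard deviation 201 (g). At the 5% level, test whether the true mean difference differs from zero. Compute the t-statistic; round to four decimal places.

-0.6328

H0: μ_d = 0; H1: μ_d ≠ 0 (paired t-test on the differences, two-sided).
t = d̄/(s_d/√n) = -15.9/(201/√64) = -0.6328
df = n − 1 = 63
Two-sided p-value ≈ 0.529
Since p ≈ 0.529 > α = 0.05, fail to reject H0; the evidence is not statistically significant.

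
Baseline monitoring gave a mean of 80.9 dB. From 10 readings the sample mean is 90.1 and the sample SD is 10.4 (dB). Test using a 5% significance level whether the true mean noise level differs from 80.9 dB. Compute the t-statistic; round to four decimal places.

H0: μ = 80.9; H1: μ ≠ 80.9 (one-sample t-test, two-sided).
t = (x̄ − μ₀)/(s/√n) = (90.1 − 80.9)/(10.4/√10) = 2.7974
df = n − 1 = 9
Two-sided p-value ≈ 0.021
Since p ≈ 0.021 < α = 0.05, reject H0; the evidence is statistically significant.

2.7974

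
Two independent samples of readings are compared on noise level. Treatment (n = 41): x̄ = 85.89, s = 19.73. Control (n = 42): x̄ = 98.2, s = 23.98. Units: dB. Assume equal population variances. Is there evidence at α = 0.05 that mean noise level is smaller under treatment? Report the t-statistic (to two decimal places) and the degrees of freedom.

t = -2.55, df = 81

Let group 1 = treatment, group 2 = control. H0: μ_1 = μ_2; H1: μ_1 < μ_2 (two-sample pooled-variance t-test, left-tailed).
s_p² = [(41−1)·19.73² + (42−1)·23.98²]/(41+42−2) = 483.303
t = (85.89 − 98.2)/√[483.303·(1/41 + 1/42)] = -2.55
df = n₁ + n₂ − 2 = 81
p-value = P(T ≤ -2.55) ≈ 0.006
Since p ≈ 0.006 < α = 0.05, reject H0; the data support H1.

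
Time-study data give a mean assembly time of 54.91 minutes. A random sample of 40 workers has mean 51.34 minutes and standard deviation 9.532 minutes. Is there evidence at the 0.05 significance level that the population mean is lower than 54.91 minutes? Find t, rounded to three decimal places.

H0: μ = 54.91; H1: μ < 54.91 (one-sample t-test, left-tailed).
t = (x̄ − μ₀)/(s/√n) = (51.34 − 54.91)/(9.532/√40) = -2.369
df = n − 1 = 39
p-value = P(T ≤ -2.369) ≈ 0.011
Since p ≈ 0.011 < α = 0.05, reject H0; the evidence is statistically significant.

-2.369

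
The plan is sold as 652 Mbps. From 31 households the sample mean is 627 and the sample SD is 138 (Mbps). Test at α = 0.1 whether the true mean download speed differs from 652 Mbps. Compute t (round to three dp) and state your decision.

H0: μ = 652; H1: μ ≠ 652 (one-sample t-test, two-sided).
t = (x̄ − μ₀)/(s/√n) = (627 − 652)/(138/√31) = -1.009
df = n − 1 = 30
Two-sided p-value ≈ 0.3212
Since p ≈ 0.3212 > α = 0.1, fail to reject H0; the evidence is not statistically significant.

t = -1.009; fail to reject H0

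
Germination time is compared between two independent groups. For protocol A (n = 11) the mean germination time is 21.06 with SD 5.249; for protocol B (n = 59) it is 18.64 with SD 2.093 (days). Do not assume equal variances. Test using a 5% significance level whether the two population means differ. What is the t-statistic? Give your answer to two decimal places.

1.51

Let group 1 = protocol A, group 2 = protocol B. H0: μ_1 = μ_2; H1: μ_1 ≠ μ_2 (Welch's two-sample t-test, two-sided).
t = (x̄_1 − x̄_2)/√(s_1²/n_1 + s_2²/n_2) = (21.06 − 18.64)/√(5.249²/11 + 2.093²/59) = 1.51
Welch–Satterthwaite df ≈ 10.60
Two-sided p-value ≈ 0.1610
Since p ≈ 0.1610 > α = 0.05, fail to reject H0; the data do not provide sufficient evidence against H0.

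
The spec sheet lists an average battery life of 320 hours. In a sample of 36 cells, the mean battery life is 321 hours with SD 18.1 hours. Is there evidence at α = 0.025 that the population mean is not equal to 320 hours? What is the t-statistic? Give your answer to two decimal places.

0.33

H0: μ = 320; H1: μ ≠ 320 (one-sample t-test, two-sided).
t = (x̄ − μ₀)/(s/√n) = (321 − 320)/(18.1/√36) = 0.33
df = n − 1 = 35
Two-sided p-value ≈ 0.7422
Since p ≈ 0.7422 > α = 0.025, fail to reject H0; the evidence is not statistically significant.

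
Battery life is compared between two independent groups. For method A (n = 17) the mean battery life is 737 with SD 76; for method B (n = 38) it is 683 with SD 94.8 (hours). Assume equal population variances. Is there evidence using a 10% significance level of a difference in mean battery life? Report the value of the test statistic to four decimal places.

Let group 1 = method A, group 2 = method B. H0: μ_1 = μ_2; H1: μ_1 ≠ μ_2 (two-sample pooled-variance t-test, two-sided).
s_p² = [(17−1)·76² + (38−1)·94.8²]/(17+38−2) = 8017.67
t = (737 − 683)/√[8017.67·(1/17 + 1/38)] = 2.0668
df = n₁ + n₂ − 2 = 53
Two-sided p-value ≈ 0.0437
Since p ≈ 0.0437 < α = 0.1, reject H0; the evidence is statistically significant.

2.0668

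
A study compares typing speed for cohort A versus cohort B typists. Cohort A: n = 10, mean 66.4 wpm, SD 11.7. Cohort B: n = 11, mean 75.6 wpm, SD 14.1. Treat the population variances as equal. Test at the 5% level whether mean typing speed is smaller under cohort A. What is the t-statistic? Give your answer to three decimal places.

Let group 1 = cohort A, group 2 = cohort B. H0: μ_1 = μ_2; H1: μ_1 < μ_2 (two-sample pooled-variance t-test, left-tailed).
s_p² = [(10−1)·11.7² + (11−1)·14.1²]/(10+11−2) = 169.479
t = (66.4 − 75.6)/√[169.479·(1/10 + 1/11)] = -1.617
df = n₁ + n₂ − 2 = 19
p-value = P(T ≤ -1.617) ≈ 0.0611
Since p ≈ 0.0611 > α = 0.05, fail to reject H0; the evidence is not statistically significant.

-1.617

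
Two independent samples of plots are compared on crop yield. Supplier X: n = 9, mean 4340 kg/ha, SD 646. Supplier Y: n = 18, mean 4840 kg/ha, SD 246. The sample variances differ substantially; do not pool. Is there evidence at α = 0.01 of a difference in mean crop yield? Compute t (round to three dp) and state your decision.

t = -2.242; fail to reject H0

Let group 1 = supplier X, group 2 = supplier Y. H0: μ_1 = μ_2; H1: μ_1 ≠ μ_2 (Welch's two-sample t-test, two-sided).
t = (x̄_1 − x̄_2)/√(s_1²/n_1 + s_2²/n_2) = (4340 − 4840)/√(646²/9 + 246²/18) = -2.242
Welch–Satterthwaite df ≈ 9.18
Two-sided p-value ≈ 0.0511
Since p ≈ 0.0511 > α = 0.01, fail to reject H0; the data do not provide sufficient evidence against H0.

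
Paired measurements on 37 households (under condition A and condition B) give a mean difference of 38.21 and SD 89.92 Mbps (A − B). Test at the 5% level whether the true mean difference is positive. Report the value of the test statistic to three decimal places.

2.585

H0: μ_d = 0; H1: μ_d > 0 (paired t-test on the differences, right-tailed).
t = d̄/(s_d/√n) = 38.21/(89.92/√37) = 2.585
df = n − 1 = 36
p-value = P(T ≥ 2.585) ≈ 0.0070
Since p ≈ 0.0070 < α = 0.05, reject H0; the data support H1.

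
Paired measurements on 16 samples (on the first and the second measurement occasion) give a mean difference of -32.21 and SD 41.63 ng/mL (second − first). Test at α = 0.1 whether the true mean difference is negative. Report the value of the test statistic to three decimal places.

-3.095

H0: μ_d = 0; H1: μ_d < 0 (paired t-test on the differences, left-tailed).
t = d̄/(s_d/√n) = -32.21/(41.63/√16) = -3.095
df = n − 1 = 15
p-value = P(T ≤ -3.095) ≈ 0.004
Since p ≈ 0.004 < α = 0.1, reject H0; the evidence is statistically significant.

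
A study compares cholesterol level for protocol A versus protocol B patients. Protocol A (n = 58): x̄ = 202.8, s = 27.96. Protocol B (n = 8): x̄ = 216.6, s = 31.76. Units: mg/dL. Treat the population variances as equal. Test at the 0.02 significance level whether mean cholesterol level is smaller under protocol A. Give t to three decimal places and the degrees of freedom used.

t = -1.288, df = 64

Let group 1 = protocol A, group 2 = protocol B. H0: μ_1 = μ_2; H1: μ_1 < μ_2 (two-sample pooled-variance t-test, left-tailed).
s_p² = [(58−1)·27.96² + (8−1)·31.76²]/(58+8−2) = 806.583
t = (202.8 − 216.6)/√[806.583·(1/58 + 1/8)] = -1.288
df = n₁ + n₂ − 2 = 64
p-value = P(T ≤ -1.288) ≈ 0.1011
Since p ≈ 0.1011 > α = 0.02, fail to reject H0; the evidence is not statistically significant.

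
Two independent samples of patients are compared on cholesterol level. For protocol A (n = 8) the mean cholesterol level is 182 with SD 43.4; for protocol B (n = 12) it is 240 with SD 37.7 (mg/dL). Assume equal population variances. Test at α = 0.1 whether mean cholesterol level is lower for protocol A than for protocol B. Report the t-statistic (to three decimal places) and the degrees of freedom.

t = -3.176, df = 18

Let group 1 = protocol A, group 2 = protocol B. H0: μ_1 = μ_2; H1: μ_1 < μ_2 (two-sample pooled-variance t-test, left-tailed).
s_p² = [(8−1)·43.4² + (12−1)·37.7²]/(8+12−2) = 1601.06
t = (182 − 240)/√[1601.06·(1/8 + 1/12)] = -3.176
df = n₁ + n₂ − 2 = 18
p-value = P(T ≤ -3.176) ≈ 0.0026
Since p ≈ 0.0026 < α = 0.1, reject H0; the data support H1.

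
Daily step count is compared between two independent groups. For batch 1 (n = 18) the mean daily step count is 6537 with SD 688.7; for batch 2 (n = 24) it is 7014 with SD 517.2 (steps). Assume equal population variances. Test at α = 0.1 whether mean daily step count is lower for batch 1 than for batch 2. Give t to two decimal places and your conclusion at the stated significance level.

Let group 1 = batch 1, group 2 = batch 2. H0: μ_1 = μ_2; H1: μ_1 < μ_2 (two-sample pooled-variance t-test, left-tailed).
s_p² = [(18−1)·688.7² + (24−1)·517.2²]/(18+24−2) = 355391
t = (6537 − 7014)/√[355391·(1/18 + 1/24)] = -2.57
df = n₁ + n₂ − 2 = 40
p-value = P(T ≤ -2.57) ≈ 0.007
Since p ≈ 0.007 < α = 0.1, reject H0; the evidence is statistically significant.

t = -2.57; reject H0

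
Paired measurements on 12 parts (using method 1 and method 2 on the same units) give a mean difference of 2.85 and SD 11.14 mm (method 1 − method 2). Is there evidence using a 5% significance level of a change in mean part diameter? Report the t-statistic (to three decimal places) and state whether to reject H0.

H0: μ_d = 0; H1: μ_d ≠ 0 (paired t-test on the differences, two-sided).
t = d̄/(s_d/√n) = 2.85/(11.14/√12) = 0.886
df = n − 1 = 11
Two-sided p-value ≈ 0.394
Since p ≈ 0.394 > α = 0.05, fail to reject H0; the data do not provide sufficient evidence against H0.

t = 0.886; fail to reject H0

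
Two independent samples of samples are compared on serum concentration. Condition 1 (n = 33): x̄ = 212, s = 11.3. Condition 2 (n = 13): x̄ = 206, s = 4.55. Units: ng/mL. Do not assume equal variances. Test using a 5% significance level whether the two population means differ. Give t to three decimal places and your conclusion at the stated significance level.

Let group 1 = condition 1, group 2 = condition 2. H0: μ_1 = μ_2; H1: μ_1 ≠ μ_2 (Welch's two-sample t-test, two-sided).
t = (x̄_1 − x̄_2)/√(s_1²/n_1 + s_2²/n_2) = (212 − 206)/√(11.3²/33 + 4.55²/13) = 2.567
Welch–Satterthwaite df ≈ 43.92
Two-sided p-value ≈ 0.0137
Since p ≈ 0.0137 < α = 0.05, reject H0; the data support H1.

t = 2.567; reject H0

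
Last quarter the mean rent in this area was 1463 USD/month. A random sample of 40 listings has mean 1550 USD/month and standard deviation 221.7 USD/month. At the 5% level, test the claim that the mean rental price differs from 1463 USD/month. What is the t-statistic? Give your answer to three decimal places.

H0: μ = 1463; H1: μ ≠ 1463 (one-sample t-test, two-sided).
t = (x̄ − μ₀)/(s/√n) = (1550 − 1463)/(221.7/√40) = 2.482
df = n − 1 = 39
Two-sided p-value ≈ 0.0175
Since p ≈ 0.0175 < α = 0.05, reject H0; the evidence is statistically significant.

2.482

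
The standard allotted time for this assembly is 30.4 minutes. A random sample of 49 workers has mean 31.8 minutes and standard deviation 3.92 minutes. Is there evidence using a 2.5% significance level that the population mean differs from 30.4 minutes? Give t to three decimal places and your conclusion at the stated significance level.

H0: μ = 30.4; H1: μ ≠ 30.4 (one-sample t-test, two-sided).
t = (x̄ − μ₀)/(s/√n) = (31.8 − 30.4)/(3.92/√49) = 2.500
df = n − 1 = 48
Two-sided p-value ≈ 0.016
Since p ≈ 0.016 < α = 0.025, reject H0; the data support H1.

t = 2.500; reject H0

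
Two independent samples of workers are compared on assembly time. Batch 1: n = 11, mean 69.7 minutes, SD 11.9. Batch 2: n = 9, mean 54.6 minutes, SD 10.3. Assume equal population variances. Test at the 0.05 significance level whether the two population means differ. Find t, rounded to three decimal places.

2.995

Let group 1 = batch 1, group 2 = batch 2. H0: μ_1 = μ_2; H1: μ_1 ≠ μ_2 (two-sample pooled-variance t-test, two-sided).
s_p² = [(11−1)·11.9² + (9−1)·10.3²]/(11+9−2) = 125.823
t = (69.7 − 54.6)/√[125.823·(1/11 + 1/9)] = 2.995
df = n₁ + n₂ − 2 = 18
Two-sided p-value ≈ 0.008
Since p ≈ 0.008 < α = 0.05, reject H0; the data support H1.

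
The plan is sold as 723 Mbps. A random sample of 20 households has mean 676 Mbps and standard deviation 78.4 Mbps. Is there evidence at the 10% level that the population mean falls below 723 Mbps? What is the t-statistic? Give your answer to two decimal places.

H0: μ = 723; H1: μ < 723 (one-sample t-test, left-tailed).
t = (x̄ − μ₀)/(s/√n) = (676 − 723)/(78.4/√20) = -2.68
df = n − 1 = 19
p-value = P(T ≤ -2.68) ≈ 0.0074
Since p ≈ 0.0074 < α = 0.1, reject H0; the data support H1.

-2.68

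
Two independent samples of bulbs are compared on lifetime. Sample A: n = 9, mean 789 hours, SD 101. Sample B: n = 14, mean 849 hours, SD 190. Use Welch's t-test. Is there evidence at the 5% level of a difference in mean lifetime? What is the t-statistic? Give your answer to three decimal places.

Let group 1 = sample A, group 2 = sample B. H0: μ_1 = μ_2; H1: μ_1 ≠ μ_2 (Welch's two-sample t-test, two-sided).
t = (x̄_1 − x̄_2)/√(s_1²/n_1 + s_2²/n_2) = (789 − 849)/√(101²/9 + 190²/14) = -0.985
Welch–Satterthwaite df ≈ 20.50
Two-sided p-value ≈ 0.3362
Since p ≈ 0.3362 > α = 0.05, fail to reject H0; the data do not provide sufficient evidence against H0.

-0.985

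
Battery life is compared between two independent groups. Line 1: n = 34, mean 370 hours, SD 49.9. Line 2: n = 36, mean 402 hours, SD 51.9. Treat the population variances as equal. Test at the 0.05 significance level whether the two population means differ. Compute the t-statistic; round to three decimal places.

-2.627

Let group 1 = line 1, group 2 = line 2. H0: μ_1 = μ_2; H1: μ_1 ≠ μ_2 (two-sample pooled-variance t-test, two-sided).
s_p² = [(34−1)·49.9² + (36−1)·51.9²]/(34+36−2) = 2594.8
t = (370 − 402)/√[2594.8·(1/34 + 1/36)] = -2.627
df = n₁ + n₂ − 2 = 68
Two-sided p-value ≈ 0.0106
Since p ≈ 0.0106 < α = 0.05, reject H0; the data support H1.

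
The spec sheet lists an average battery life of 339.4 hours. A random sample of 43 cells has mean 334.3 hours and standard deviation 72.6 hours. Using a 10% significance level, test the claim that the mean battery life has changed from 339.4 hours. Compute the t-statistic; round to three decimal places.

-0.461

H0: μ = 339.4; H1: μ ≠ 339.4 (one-sample t-test, two-sided).
t = (x̄ − μ₀)/(s/√n) = (334.3 − 339.4)/(72.6/√43) = -0.461
df = n − 1 = 42
Two-sided p-value ≈ 0.6474
Since p ≈ 0.6474 > α = 0.1, fail to reject H0; the data do not provide sufficient evidence against H0.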